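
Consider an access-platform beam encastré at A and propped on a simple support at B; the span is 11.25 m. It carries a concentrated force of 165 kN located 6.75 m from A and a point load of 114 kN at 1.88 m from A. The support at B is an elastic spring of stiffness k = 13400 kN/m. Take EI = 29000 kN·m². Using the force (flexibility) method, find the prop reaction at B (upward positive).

R_B = 75.45 kN

Choose R_B as the redundant. The primary structure is the cantilever fixed at A.
Downward deflection at the released point B due to the loads:
  point load 165 at a = 6.75: Pa²(3L − a)/(6EI) = 33830/EI
  point load 114 at a = 1.88: Pa²(3L − a)/(6EI) = 2140/EI
  δ_0 = 35970/EI
Tip deflection under a unit load at B: L³/(3EI) = 474.6/EI.
With EI = 29000 kN·m²: δ_0 = 1.2404 m and δ_{BB} = 0.016366 m/kN.
Compatibility — the spring shortens by R_B/k under the reaction it provides: δ_0 − R_B·δ_{BB} = R_B/k. With 1/k = 0.000075 m/kN, R_B = δ_0 / (δ_{BB} + 1/k) = 1.2404 / (0.016366 + 0.000075) = 75.45 kN.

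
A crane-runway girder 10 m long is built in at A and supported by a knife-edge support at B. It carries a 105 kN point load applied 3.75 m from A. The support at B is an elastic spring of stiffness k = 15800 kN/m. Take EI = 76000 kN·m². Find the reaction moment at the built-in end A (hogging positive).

Choose R_B as the redundant. The primary structure is the cantilever fixed at A.
Free-end deflection of the primary structure under the applied loading (downward +):
  point load 105 at a = 3.75: Pa²(3L − a)/(6EI) = 6460/EI
Flexibility coefficient — unit upward force at B: δ_{BB} = L³/(3EI) = 333.3/EI.
With EI = 76000 kN·m²: δ_0 = 0.084999 m and δ_{BB} = 0.004386 m/kN.
Compatibility — the spring shortens by R_B/k under the reaction it provides: δ_0 − R_B·δ_{BB} = R_B/k. With 1/k = 0.000063 m/kN, R_B = δ_0 / (δ_{BB} + 1/k) = 0.084999 / (0.004386 + 0.000063) = 19.1 kN.
Moment equilibrium about A: M_A = Σ(load moments about A) − R_B·L = 393.8 − 19.1×10 = 202.7 kN·m.

M_A = 202.7 kN·m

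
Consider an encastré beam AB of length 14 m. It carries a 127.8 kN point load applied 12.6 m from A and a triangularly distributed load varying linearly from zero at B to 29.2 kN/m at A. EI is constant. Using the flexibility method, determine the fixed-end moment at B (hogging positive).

M_B = 335.7 kN·m

Release both end moments; the primary structure is a simply-supported span AB with redundants M_A and M_B.
On the primary (simply-supported) span, the end slopes from the loading are:
  at A: point load 127.8 at a = 12.6: Pab(L + b)/(6LEI) = 413.3/EI
  at B: point load 127.8 at a = 12.6: Pab(L + a)/(6LEI) = 713.9/EI
  at A: triangular load, peak 29.2: w₀L³/(45EI) = 1781/EI
  at B: triangular load, peak 29.2: 7w₀L³/(360EI) = 1558/EI
  θ_A0 = 2194/EI,  θ_B0 = 2272/EI
Flexibility coefficients: a unit moment at one end gives L/(3EI) there and L/(6EI) at the far end, so f₁₁ = f₂₂ = 4.667/EI and f₁₂ = f₂₁ = 2.333/EI.
Compatibility — zero rotation at each built-in end:
  4.667 M_A + 2.333 M_B = 2194
  2.333 M_A + 4.667 M_B = 2272
Solving the pair gives M_A = 302.3 kN·m and M_B = 335.7 kN·m (hogging).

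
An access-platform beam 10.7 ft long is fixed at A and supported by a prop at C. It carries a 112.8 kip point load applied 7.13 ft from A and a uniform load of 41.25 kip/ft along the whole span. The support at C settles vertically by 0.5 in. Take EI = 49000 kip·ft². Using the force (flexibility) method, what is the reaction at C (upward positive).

R_C = 219 kip

Take the reaction at C as the redundant and release it; the primary structure is a cantilever fixed at A.
Deflection at C on the released cantilever, summing each load's contribution:
  point load 112.8 at a = 7.13: Pa²(3L − a)/(6EI) = 23865/EI
  UDL 41.25: wL⁴/(8EI) = 67588/EI
  δ_0 = 91453/EI
Flexibility coefficient — unit upward force at C: δ_{CC} = L³/(3EI) = 408.3/EI.
With EI = 49000 kip·ft²: δ_0 = 1.8664 ft and δ_{CC} = 0.008334 ft/kip.
Compatibility — the beam at C must follow the support down by 0.04167 ft: δ_0 − R_C·δ_{CC} = 0.04167, so R_C = (1.8664 − 0.04167)/0.008334 = 219 kip.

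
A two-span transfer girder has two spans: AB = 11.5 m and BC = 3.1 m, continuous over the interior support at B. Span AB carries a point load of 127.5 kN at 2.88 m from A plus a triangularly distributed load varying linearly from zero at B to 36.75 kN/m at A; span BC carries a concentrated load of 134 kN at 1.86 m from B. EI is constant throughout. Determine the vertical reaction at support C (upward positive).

R_C = -40.14 kN

Release continuity at B by inserting a hinge; the redundant is the internal moment M_B. The primary structure is two simply-supported spans AB and BC.
Discontinuity in slope at B on the released structure — sum the simple-span end rotations:
  span AB: point load 127.5 at a = 2.88: Pab(L + a)/(6LEI) = 659.7/EI
  span AB: triangular load, peak 36.75: 7w₀L³/(360EI) = 1087/EI
  span BC: point load 134 at a = 1.86: Pab(L + b)/(6LEI) = 72.11/EI
  relative rotation θ_0 = (1746 + 72.11)/EI = 1819/EI
A unit hogging moment at B produces rotation L₁/(3EI) + L₂/(3EI) = 4.867/EI.
Slope continuity at B: θ_0 = M_B·4.867/EI, so M_B = 1819/4.867 = 373.7 kN·m (hogging).
Span BC, ΣM about C: R_B^{BC}·3.1 = 166.2 + 373.7, so R_B^{BC} = 174.1 kN and R_C = 134 − 174.1 = -40.14 kN.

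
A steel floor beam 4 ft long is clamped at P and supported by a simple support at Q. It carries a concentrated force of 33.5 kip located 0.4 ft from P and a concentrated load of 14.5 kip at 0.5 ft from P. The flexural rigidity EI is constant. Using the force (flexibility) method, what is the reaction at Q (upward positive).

Choose R_Q as the redundant. The primary structure is the cantilever fixed at P.
Free-end deflection of the primary structure under the applied loading (downward +):
  point load 33.5 at a = 0.4: Pa²(3L − a)/(6EI) = 10.36/EI
  point load 14.5 at a = 0.5: Pa²(3L − a)/(6EI) = 6.948/EI
  δ_0 = 17.31/EI
Tip deflection under a unit load at Q: L³/(3EI) = 21.33/EI.
Compatibility at Q: δ_0 − R_Q·δ_{QQ} = 0, so R_Q = 17.31/21.33 = 0.8114 kip.

R_Q = 0.8114 kip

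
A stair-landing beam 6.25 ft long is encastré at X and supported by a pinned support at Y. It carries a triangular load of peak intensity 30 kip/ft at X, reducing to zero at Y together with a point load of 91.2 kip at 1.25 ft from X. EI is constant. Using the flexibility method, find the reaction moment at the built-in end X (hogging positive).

M_X = 160.2 kip·ft

Release the roller at Y. Primary structure: cantilever fixed at X.
Downward deflection at the released point Y due to the loads:
  triangular load, peak 30 at the fixed end: w₀L⁴/(30EI) = 1526/EI
  point load 91.2 at a = 1.25: Pa²(3L − a)/(6EI) = 415.6/EI
  δ_0 = 1942/EI
Tip deflection under a unit load at Y: L³/(3EI) = 81.38/EI.
The prop prevents deflection at Y: R_Y = δ_0/δ_{YY} = 1942/81.38 = 23.86 kip.
Moment equilibrium about X: M_X = Σ(load moments about X) − R_Y·L = 309.3 − 23.86×6.25 = 160.2 kip·ft.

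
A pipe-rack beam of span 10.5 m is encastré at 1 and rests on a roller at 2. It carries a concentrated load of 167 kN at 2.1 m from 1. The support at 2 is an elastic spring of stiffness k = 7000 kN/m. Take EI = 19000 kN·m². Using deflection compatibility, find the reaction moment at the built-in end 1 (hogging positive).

Remove the prop at 2; the released (primary) structure is a cantilever built in at 1.
Deflection at 2 on the released cantilever, summing each load's contribution:
  point load 167 at a = 2.1: Pa²(3L − a)/(6EI) = 3609/EI
Tip deflection under a unit load at 2: L³/(3EI) = 385.9/EI.
With EI = 19000 kN·m²: δ_0 = 0.18993 m and δ_{22} = 0.020309 m/kN.
Compatibility — the spring shortens by R_2/k under the reaction it provides: δ_0 − R_2·δ_{22} = R_2/k. With 1/k = 0.000143 m/kN, R_2 = δ_0 / (δ_{22} + 1/k) = 0.18993 / (0.020309 + 0.000143) = 9.287 kN.
Moment equilibrium about 1: M_1 = Σ(load moments about 1) − R_2·L = 350.7 − 9.287×10.5 = 253.2 kN·m.

M_1 = 253.2 kN·m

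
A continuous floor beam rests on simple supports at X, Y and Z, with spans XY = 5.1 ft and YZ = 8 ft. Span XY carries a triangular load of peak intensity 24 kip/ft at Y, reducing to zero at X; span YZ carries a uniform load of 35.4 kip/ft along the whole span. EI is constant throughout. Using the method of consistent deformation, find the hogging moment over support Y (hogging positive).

Take M_Y as the redundant. Released structure: two simple spans XY and YZ with a hinge at Y.
Rotations at Y on the released spans (each span's end-slope, ×1/EI):
  span XY: triangular load, peak 24: w₀L³/(45EI) = 70.75/EI
  span YZ: UDL 35.4: wL³/(24EI) = 755.2/EI
  relative rotation θ_0 = (70.75 + 755.2)/EI = 825.9/EI
A unit hogging moment at Y produces rotation L₁/(3EI) + L₂/(3EI) = 4.367/EI.
Compatibility: M_Y·(L₁+L₂)/(3EI) = θ_0, giving M_Y = 189.1 kip·ft (hogging).

M_Y = 189.1 kip·ft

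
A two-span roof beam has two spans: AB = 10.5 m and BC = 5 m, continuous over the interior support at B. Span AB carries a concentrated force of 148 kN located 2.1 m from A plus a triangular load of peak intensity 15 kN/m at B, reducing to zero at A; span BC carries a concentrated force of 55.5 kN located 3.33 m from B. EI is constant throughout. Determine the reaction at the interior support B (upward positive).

Take M_B as the redundant. Released structure: two simple spans AB and BC with a hinge at B.
Rotations at B on the released spans (each span's end-slope, ×1/EI):
  span AB: point load 148 at a = 2.1: Pab(L + a)/(6LEI) = 522.1/EI
  span AB: triangular load, peak 15: w₀L³/(45EI) = 385.9/EI
  span BC: point load 55.5 at a = 3.33: Pab(L + b)/(6LEI) = 68.62/EI
  relative rotation θ_0 = (908 + 68.62)/EI = 976.6/EI
A unit hogging moment at B produces rotation L₁/(3EI) + L₂/(3EI) = 5.167/EI.
Compatibility: M_B·(L₁+L₂)/(3EI) = θ_0, giving M_B = 189 kN·m (hogging).
Span AB, ΣM about A with M_B applied at B: R_B^{AB}·10.5 = 862 + 189, so R_B^{AB} = 100.1 kN and R_A = 226.8 − 100.1 = 126.6 kN.
Span BC, ΣM about C: R_B^{BC}·5 = 92.69 + 189, so R_B^{BC} = 56.34 kN and R_C = 55.5 − 56.34 = -0.8424 kN.
R_B = 100.1 + 56.34 = 156.4 kN.

R_B = 156.4 kN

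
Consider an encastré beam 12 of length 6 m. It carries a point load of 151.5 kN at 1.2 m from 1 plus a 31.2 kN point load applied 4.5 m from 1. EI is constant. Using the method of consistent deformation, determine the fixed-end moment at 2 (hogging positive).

M_2 = 55.41 kN·m

Release both end moments; the primary structure is a simply-supported span 12 with redundants M_1 and M_2.
On the primary (simply-supported) span, the end slopes from the loading are:
  at 1: point load 151.5 at a = 1.2: Pab(L + b)/(6LEI) = 261.8/EI
  at 2: point load 151.5 at a = 1.2: Pab(L + a)/(6LEI) = 174.5/EI
  at 1: point load 31.2 at a = 4.5: Pab(L + b)/(6LEI) = 43.88/EI
  at 2: point load 31.2 at a = 4.5: Pab(L + a)/(6LEI) = 61.42/EI
  θ_10 = 305.7/EI,  θ_20 = 236/EI
Flexibility coefficients: a unit moment at one end gives L/(3EI) there and L/(6EI) at the far end, so f₁₁ = f₂₂ = 2/EI and f₁₂ = f₂₁ = 1/EI.
Compatibility — zero rotation at each built-in end:
  2 M_1 + 1 M_2 = 305.7
  1 M_1 + 2 M_2 = 236
Solving the pair gives M_1 = 125.1 kN·m and M_2 = 55.41 kN·m (hogging).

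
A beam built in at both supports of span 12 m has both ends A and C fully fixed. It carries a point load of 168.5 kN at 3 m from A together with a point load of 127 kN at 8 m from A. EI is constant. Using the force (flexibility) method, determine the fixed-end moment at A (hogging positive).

Take the two fixed-end moments M_A, M_C as redundants; the released structure is the simple span AC.
End rotations of the released simple span under the applied load (×1/EI):
  at A: point load 168.5 at a = 3: Pab(L + b)/(6LEI) = 1327/EI
  at C: point load 168.5 at a = 3: Pab(L + a)/(6LEI) = 947.8/EI
  at A: point load 127 at a = 8: Pab(L + b)/(6LEI) = 903.1/EI
  at C: point load 127 at a = 8: Pab(L + a)/(6LEI) = 1129/EI
  θ_A0 = 2230/EI,  θ_C0 = 2077/EI
Flexibility coefficients: a unit moment at one end gives L/(3EI) there and L/(6EI) at the far end, so f₁₁ = f₂₂ = 4/EI and f₁₂ = f₂₁ = 2/EI.
Compatibility — zero rotation at each built-in end:
  4 M_A + 2 M_C = 2230
  2 M_A + 4 M_C = 2077
Solving the pair gives M_A = 397.2 kN·m and M_C = 320.6 kN·m (hogging).

M_A = 397.2 kN·m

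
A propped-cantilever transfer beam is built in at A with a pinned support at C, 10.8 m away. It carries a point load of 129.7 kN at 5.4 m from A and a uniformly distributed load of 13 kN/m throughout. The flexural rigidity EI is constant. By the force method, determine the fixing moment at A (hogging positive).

Release the roller at C. Primary structure: cantilever fixed at A.
Primary-structure tip deflection at C by superposition:
  point load 129.7 at a = 5.4: Pa²(3L − a)/(6EI) = 17019/EI
  UDL 13: wL⁴/(8EI) = 22108/EI
  δ_0 = 39127/EI
Tip deflection under a unit load at C: L³/(3EI) = 419.9/EI.
The prop prevents deflection at C: R_C = δ_0/δ_{CC} = 39127/419.9 = 93.18 kN.
Moment equilibrium about A: M_A = Σ(load moments about A) − R_C·L = 1459 − 93.18×10.8 = 452.2 kN·m.

M_A = 452.2 kN·m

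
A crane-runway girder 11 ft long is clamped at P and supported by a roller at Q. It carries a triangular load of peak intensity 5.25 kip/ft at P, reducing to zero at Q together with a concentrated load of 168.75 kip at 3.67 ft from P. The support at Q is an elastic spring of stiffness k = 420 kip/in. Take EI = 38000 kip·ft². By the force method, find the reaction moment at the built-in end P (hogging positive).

Choose R_Q as the redundant. The primary structure is the cantilever fixed at P.
Free-end deflection of the primary structure under the applied loading (downward +):
  triangular load, peak 5.25 at the fixed end: w₀L⁴/(30EI) = 2562/EI
  point load 168.75 at a = 3.67: Pa²(3L − a)/(6EI) = 11111/EI
  δ_0 = 13673/EI
Tip deflection under a unit load at Q: L³/(3EI) = 443.7/EI.
With EI = 38000 kip·ft²: δ_0 = 0.35981 ft and δ_{QQ} = 0.011675 ft/kip.
Compatibility — the spring shortens by R_Q/k under the reaction it provides: δ_0 − R_Q·δ_{QQ} = R_Q/k. With 1/k = 1/(420×12) ft/kip = 0.000198 ft/kip, R_Q = δ_0 / (δ_{QQ} + 1/k) = 0.35981 / (0.011675 + 0.000198) = 30.3 kip.
Moment equilibrium about P: M_P = Σ(load moments about P) − R_Q·L = 725.2 − 30.3×11 = 391.9 kip·ft.

M_P = 391.9 kip·ft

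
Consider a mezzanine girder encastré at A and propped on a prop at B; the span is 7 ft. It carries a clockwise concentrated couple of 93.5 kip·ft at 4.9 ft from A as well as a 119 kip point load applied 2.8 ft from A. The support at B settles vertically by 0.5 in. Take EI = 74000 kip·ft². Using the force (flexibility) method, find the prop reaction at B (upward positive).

R_B = 16.02 kip

Remove the prop at B; the released (primary) structure is a cantilever built in at A.
Downward deflection at the released point B due to the loads:
  clockwise couple 93.5 at a = 4.9: M₀a(2L − a)/(2EI) = 2085/EI
  point load 119 at a = 2.8: Pa²(3L − a)/(6EI) = 2830/EI
  δ_0 = 4915/EI
Tip deflection under a unit load at B: L³/(3EI) = 114.3/EI.
With EI = 74000 kip·ft²: δ_0 = 0.066413 ft and δ_{BB} = 0.001545 ft/kip.
Compatibility — the beam at B must follow the support down by 0.04167 ft: δ_0 − R_B·δ_{BB} = 0.04167, so R_B = (0.066413 − 0.04167)/0.001545 = 16.02 kip.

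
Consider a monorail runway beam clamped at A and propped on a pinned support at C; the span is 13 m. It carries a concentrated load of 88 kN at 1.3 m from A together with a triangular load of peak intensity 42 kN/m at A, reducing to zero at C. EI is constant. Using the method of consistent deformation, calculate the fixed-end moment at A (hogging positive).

M_A = 571 kN·m

Choose R_C as the redundant. The primary structure is the cantilever fixed at A.
Primary-structure tip deflection at C by superposition:
  point load 88 at a = 1.3: Pa²(3L − a)/(6EI) = 934.5/EI
  triangular load, peak 42 at the fixed end: w₀L⁴/(30EI) = 39985/EI
  δ_0 = 40920/EI
Tip deflection under a unit load at C: L³/(3EI) = 732.3/EI.
The prop prevents deflection at C: R_C = δ_0/δ_{CC} = 40920/732.3 = 55.88 kN.
Moment equilibrium about A: M_A = Σ(load moments about A) − R_C·L = 1297 − 55.88×13 = 571 kN·m.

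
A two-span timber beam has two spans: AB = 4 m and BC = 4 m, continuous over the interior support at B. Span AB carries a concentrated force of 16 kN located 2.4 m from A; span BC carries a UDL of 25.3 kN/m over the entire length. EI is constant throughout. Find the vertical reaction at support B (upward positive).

Insert a hinge at B; M_B is the redundant, and each span becomes simply supported.
End slopes at the hinge B, treating each span as simply supported:
  span AB: point load 16 at a = 2.4: Pab(L + a)/(6LEI) = 16.38/EI
  span BC: UDL 25.3: wL³/(24EI) = 67.47/EI
  relative rotation θ_0 = (16.38 + 67.47)/EI = 83.85/EI
A unit hogging moment at B produces rotation L₁/(3EI) + L₂/(3EI) = 2.667/EI.
Slope continuity at B: θ_0 = M_B·2.667/EI, so M_B = 83.85/2.667 = 31.44 kN·m (hogging).
Span AB, ΣM about A with M_B applied at B: R_B^{AB}·4 = 38.4 + 31.44, so R_B^{AB} = 17.46 kN and R_A = 16 − 17.46 = -1.461 kN.
Span BC, ΣM about C: R_B^{BC}·4 = 202.4 + 31.44, so R_B^{BC} = 58.46 kN and R_C = 101.2 − 58.46 = 42.74 kN.
R_B = 17.46 + 58.46 = 75.92 kN.

R_B = 75.92 kN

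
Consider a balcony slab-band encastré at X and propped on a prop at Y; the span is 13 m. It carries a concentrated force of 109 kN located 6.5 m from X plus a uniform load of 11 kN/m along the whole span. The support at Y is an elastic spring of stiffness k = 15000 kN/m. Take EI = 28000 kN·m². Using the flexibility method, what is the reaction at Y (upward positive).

Take the reaction at Y as the redundant and release it; the primary structure is a cantilever fixed at X.
Free-end deflection of the primary structure under the applied loading (downward +):
  point load 109 at a = 6.5: Pa²(3L − a)/(6EI) = 24945/EI
  UDL 11: wL⁴/(8EI) = 39271/EI
  δ_0 = 64216/EI
Tip deflection under a unit load at Y: L³/(3EI) = 732.3/EI.
With EI = 28000 kN·m²: δ_0 = 2.2934 m and δ_{YY} = 0.026155 m/kN.
Compatibility — the spring shortens by R_Y/k under the reaction it provides: δ_0 − R_Y·δ_{YY} = R_Y/k. With 1/k = 0.000067 m/kN, R_Y = δ_0 / (δ_{YY} + 1/k) = 2.2934 / (0.026155 + 0.000067) = 87.46 kN.

R_Y = 87.46 kN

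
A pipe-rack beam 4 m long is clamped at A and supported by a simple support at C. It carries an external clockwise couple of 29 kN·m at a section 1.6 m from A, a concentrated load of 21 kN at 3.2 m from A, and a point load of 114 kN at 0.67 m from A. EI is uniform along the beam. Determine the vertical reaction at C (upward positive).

R_C = 26.27 kN

Choose R_C as the redundant. The primary structure is the cantilever fixed at A.
Free-end deflection of the primary structure under the applied loading (downward +):
  clockwise couple 29 at a = 1.6: M₀a(2L − a)/(2EI) = 148.5/EI
  point load 21 at a = 3.2: Pa²(3L − a)/(6EI) = 315.4/EI
  point load 114 at a = 0.67: Pa²(3L − a)/(6EI) = 96.63/EI
  δ_0 = 560.5/EI
Tip deflection under a unit load at C: L³/(3EI) = 21.33/EI.
The prop prevents deflection at C: R_C = δ_0/δ_{CC} = 560.5/21.33 = 26.27 kN.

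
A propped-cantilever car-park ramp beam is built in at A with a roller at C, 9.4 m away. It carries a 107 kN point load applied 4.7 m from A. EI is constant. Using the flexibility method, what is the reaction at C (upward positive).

Release the roller at C. Primary structure: cantilever fixed at A.
Free-end deflection of the primary structure under the applied loading (downward +):
  point load 107 at a = 4.7: Pa²(3L − a)/(6EI) = 9258/EI
Flexibility coefficient — unit upward force at C: δ_{CC} = L³/(3EI) = 276.9/EI.
Compatibility at C: δ_0 − R_C·δ_{CC} = 0, so R_C = 9258/276.9 = 33.44 kN.

R_C = 33.44 kN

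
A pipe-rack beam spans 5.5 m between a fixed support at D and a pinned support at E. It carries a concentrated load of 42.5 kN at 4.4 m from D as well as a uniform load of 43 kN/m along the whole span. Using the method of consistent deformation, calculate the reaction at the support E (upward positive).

Take the reaction at E as the redundant and release it; the primary structure is a cantilever fixed at D.
Primary-structure tip deflection at E by superposition:
  point load 42.5 at a = 4.4: Pa²(3L − a)/(6EI) = 1659/EI
  UDL 43: wL⁴/(8EI) = 4918/EI
  δ_0 = 6578/EI
Tip deflection under a unit load at E: L³/(3EI) = 55.46/EI.
The prop prevents deflection at E: R_E = δ_0/δ_{EE} = 6578/55.46 = 118.6 kN.

R_E = 118.6 kN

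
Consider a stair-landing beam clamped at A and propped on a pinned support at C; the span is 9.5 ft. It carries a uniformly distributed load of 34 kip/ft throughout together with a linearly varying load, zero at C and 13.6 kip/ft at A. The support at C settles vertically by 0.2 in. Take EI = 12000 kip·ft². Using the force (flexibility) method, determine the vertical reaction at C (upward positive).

R_C = 133.3 kip

Release the roller at C. Primary structure: cantilever fixed at A.
Free-end deflection of the primary structure under the applied loading (downward +):
  UDL 34: wL⁴/(8EI) = 34617/EI
  triangular load, peak 13.6 at the fixed end: w₀L⁴/(30EI) = 3692/EI
  δ_0 = 38309/EI
Tip deflection under a unit load at C: L³/(3EI) = 285.8/EI.
With EI = 12000 kip·ft²: δ_0 = 3.1924 ft and δ_{CC} = 0.023816 ft/kip.
Compatibility — the beam at C must follow the support down by 0.01667 ft: δ_0 − R_C·δ_{CC} = 0.01667, so R_C = (3.1924 − 0.01667)/0.023816 = 133.3 kip.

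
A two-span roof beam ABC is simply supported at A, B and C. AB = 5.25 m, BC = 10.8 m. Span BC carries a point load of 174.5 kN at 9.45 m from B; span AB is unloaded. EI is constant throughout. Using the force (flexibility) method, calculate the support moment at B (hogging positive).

M_B = 78.02 kN·m

Release continuity at B by inserting a hinge; the redundant is the internal moment M_B. The primary structure is two simply-supported spans AB and BC.
Discontinuity in slope at B on the released structure — sum the simple-span end rotations:
  span BC: point load 174.5 at a = 9.45: Pab(L + b)/(6LEI) = 417.4/EI
  relative rotation θ_0 = (0 + 417.4)/EI = 417.4/EI
A unit hogging moment at B produces rotation L₁/(3EI) + L₂/(3EI) = 5.35/EI.
Compatibility: M_B·(L₁+L₂)/(3EI) = θ_0, giving M_B = 78.02 kN·m (hogging).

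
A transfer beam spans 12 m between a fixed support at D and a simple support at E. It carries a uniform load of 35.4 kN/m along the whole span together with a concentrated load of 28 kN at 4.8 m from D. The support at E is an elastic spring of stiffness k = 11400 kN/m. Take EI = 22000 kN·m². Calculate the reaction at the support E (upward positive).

R_E = 164.6 kN

Choose R_E as the redundant. The primary structure is the cantilever fixed at D.
Primary-structure tip deflection at E by superposition:
  UDL 35.4: wL⁴/(8EI) = 91757/EI
  point load 28 at a = 4.8: Pa²(3L − a)/(6EI) = 3355/EI
  δ_0 = 95111/EI
Flexibility coefficient — unit upward force at E: δ_{EE} = L³/(3EI) = 576/EI.
With EI = 22000 kN·m²: δ_0 = 4.3232 m and δ_{EE} = 0.026182 m/kN.
Compatibility — the spring shortens by R_E/k under the reaction it provides: δ_0 − R_E·δ_{EE} = R_E/k. With 1/k = 0.000088 m/kN, R_E = δ_0 / (δ_{EE} + 1/k) = 4.3232 / (0.026182 + 0.000088) = 164.6 kN.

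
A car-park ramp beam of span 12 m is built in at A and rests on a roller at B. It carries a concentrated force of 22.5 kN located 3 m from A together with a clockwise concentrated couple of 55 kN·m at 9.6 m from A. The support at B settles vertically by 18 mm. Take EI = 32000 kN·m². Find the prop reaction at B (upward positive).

Take the reaction at B as the redundant and release it; the primary structure is a cantilever fixed at A.
Downward deflection at the released point B due to the loads:
  point load 22.5 at a = 3: Pa²(3L − a)/(6EI) = 1114/EI
  clockwise couple 55 at a = 9.6: M₀a(2L − a)/(2EI) = 3802/EI
  δ_0 = 4915/EI
Flexibility coefficient — unit upward force at B: δ_{BB} = L³/(3EI) = 576/EI.
With EI = 32000 kN·m²: δ_0 = 0.1536 m and δ_{BB} = 0.018 m/kN.
Compatibility — the beam at B must follow the support down by 0.018 m: δ_0 − R_B·δ_{BB} = 0.018, so R_B = (0.1536 − 0.018)/0.018 = 7.534 kN.

R_B = 7.534 kN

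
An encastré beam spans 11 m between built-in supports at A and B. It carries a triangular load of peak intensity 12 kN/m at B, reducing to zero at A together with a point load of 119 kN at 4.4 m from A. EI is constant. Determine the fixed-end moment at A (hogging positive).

M_A = 236.9 kN·m

Take the two fixed-end moments M_A, M_B as redundants; the released structure is the simple span AB.
On the primary (simply-supported) span, the end slopes from the loading are:
  at A: triangular load, peak 12: 7w₀L³/(360EI) = 310.6/EI
  at B: triangular load, peak 12: w₀L³/(45EI) = 354.9/EI
  at A: point load 119 at a = 4.4: Pab(L + b)/(6LEI) = 921.5/EI
  at B: point load 119 at a = 4.4: Pab(L + a)/(6LEI) = 806.3/EI
  θ_A0 = 1232/EI,  θ_B0 = 1161/EI
Flexibility coefficients: a unit moment at one end gives L/(3EI) there and L/(6EI) at the far end, so f₁₁ = f₂₂ = 3.667/EI and f₁₂ = f₂₁ = 1.833/EI.
Compatibility — zero rotation at each built-in end:
  3.667 M_A + 1.833 M_B = 1232
  1.833 M_A + 3.667 M_B = 1161
Solving the pair gives M_A = 236.9 kN·m and M_B = 198.3 kN·m (hogging).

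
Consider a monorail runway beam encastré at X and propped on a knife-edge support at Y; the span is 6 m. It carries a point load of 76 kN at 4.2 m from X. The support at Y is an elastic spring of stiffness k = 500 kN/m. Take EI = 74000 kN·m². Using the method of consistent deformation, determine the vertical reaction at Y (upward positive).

Release the roller at Y. Primary structure: cantilever fixed at X.
Deflection at Y on the released cantilever, summing each load's contribution:
  point load 76 at a = 4.2: Pa²(3L − a)/(6EI) = 3083/EI
Flexibility coefficient — unit upward force at Y: δ_{YY} = L³/(3EI) = 72/EI.
With EI = 74000 kN·m²: δ_0 = 0.041669 m and δ_{YY} = 0.000973 m/kN.
Compatibility — the spring shortens by R_Y/k under the reaction it provides: δ_0 − R_Y·δ_{YY} = R_Y/k. With 1/k = 0.002 m/kN, R_Y = δ_0 / (δ_{YY} + 1/k) = 0.041669 / (0.000973 + 0.002) = 14.02 kN.

R_Y = 14.02 kN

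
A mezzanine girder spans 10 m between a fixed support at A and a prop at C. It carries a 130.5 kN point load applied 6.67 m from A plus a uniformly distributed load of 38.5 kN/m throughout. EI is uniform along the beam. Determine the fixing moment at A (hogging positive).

M_A = 674.4 kN·m

Take the reaction at C as the redundant and release it; the primary structure is a cantilever fixed at A.
Downward deflection at the released point C due to the loads:
  point load 130.5 at a = 6.67: Pa²(3L − a)/(6EI) = 22575/EI
  UDL 38.5: wL⁴/(8EI) = 48125/EI
  δ_0 = 70700/EI
Tip deflection under a unit load at C: L³/(3EI) = 333.3/EI.
Compatibility at C: δ_0 − R_C·δ_{CC} = 0, so R_C = 70700/333.3 = 212.1 kN.
Moment equilibrium about A: M_A = Σ(load moments about A) − R_C·L = 2795 − 212.1×10 = 674.4 kN·m.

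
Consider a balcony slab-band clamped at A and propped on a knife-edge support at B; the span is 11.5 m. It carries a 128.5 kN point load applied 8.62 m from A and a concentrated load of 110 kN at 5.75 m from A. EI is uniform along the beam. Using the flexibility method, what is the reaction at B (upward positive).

R_B = 115.6 kN

Remove the prop at B; the released (primary) structure is a cantilever built in at A.
Free-end deflection of the primary structure under the applied loading (downward +):
  point load 128.5 at a = 8.62: Pa²(3L − a)/(6EI) = 41184/EI
  point load 110 at a = 5.75: Pa²(3L − a)/(6EI) = 17427/EI
  δ_0 = 58611/EI
Tip deflection under a unit load at B: L³/(3EI) = 507/EI.
Compatibility at B: δ_0 − R_B·δ_{BB} = 0, so R_B = 58611/507 = 115.6 kN.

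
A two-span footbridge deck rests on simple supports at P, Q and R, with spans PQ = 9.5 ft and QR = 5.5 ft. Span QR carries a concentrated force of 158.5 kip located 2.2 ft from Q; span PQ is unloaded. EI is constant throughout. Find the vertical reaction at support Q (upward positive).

Take M_Q as the redundant. Released structure: two simple spans PQ and QR with a hinge at Q.
End slopes at the hinge Q, treating each span as simply supported:
  span QR: point load 158.5 at a = 2.2: Pab(L + b)/(6LEI) = 306.9/EI
  relative rotation θ_0 = (0 + 306.9)/EI = 306.9/EI
A unit hogging moment at Q produces rotation L₁/(3EI) + L₂/(3EI) = 5/EI.
Compatibility: M_Q·(L₁+L₂)/(3EI) = θ_0, giving M_Q = 61.37 kip·ft (hogging).
Span PQ, ΣM about P with M_Q applied at Q: R_Q^{PQ}·9.5 = 0 + 61.37, so R_Q^{PQ} = 6.46 kip and R_P = 0 − 6.46 = -6.46 kip.
Span QR, ΣM about R: R_Q^{QR}·5.5 = 523 + 61.37, so R_Q^{QR} = 106.3 kip and R_R = 158.5 − 106.3 = 52.24 kip.
R_Q = 6.46 + 106.3 = 112.7 kip.

R_Q = 112.7 kip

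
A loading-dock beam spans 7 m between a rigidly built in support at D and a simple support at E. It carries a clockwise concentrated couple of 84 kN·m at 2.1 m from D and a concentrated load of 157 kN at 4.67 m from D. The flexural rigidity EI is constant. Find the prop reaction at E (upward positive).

Take the reaction at E as the redundant and release it; the primary structure is a cantilever fixed at D.
Deflection at E on the released cantilever, summing each load's contribution:
  clockwise couple 84 at a = 2.1: M₀a(2L − a)/(2EI) = 1050/EI
  point load 157 at a = 4.67: Pa²(3L − a)/(6EI) = 9319/EI
  δ_0 = 10369/EI
Flexibility coefficient — unit upward force at E: δ_{EE} = L³/(3EI) = 114.3/EI.
Compatibility at E: δ_0 − R_E·δ_{EE} = 0, so R_E = 10369/114.3 = 90.69 kN.

R_E = 90.69 kN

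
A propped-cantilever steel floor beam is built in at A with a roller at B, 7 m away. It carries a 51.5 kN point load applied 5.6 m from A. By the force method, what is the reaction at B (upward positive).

R_B = 36.26 kN

Release the roller at B. Primary structure: cantilever fixed at A.
Primary-structure tip deflection at B by superposition:
  point load 51.5 at a = 5.6: Pa²(3L − a)/(6EI) = 4145/EI
Tip deflection under a unit load at B: L³/(3EI) = 114.3/EI.
Compatibility at B: δ_0 − R_B·δ_{BB} = 0, so R_B = 4145/114.3 = 36.26 kN.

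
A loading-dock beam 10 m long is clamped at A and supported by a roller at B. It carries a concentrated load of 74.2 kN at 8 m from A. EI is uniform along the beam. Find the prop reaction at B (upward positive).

R_B = 52.24 kN

Take the reaction at B as the redundant and release it; the primary structure is a cantilever fixed at A.
Primary-structure tip deflection at B by superposition:
  point load 74.2 at a = 8: Pa²(3L − a)/(6EI) = 17412/EI
Flexibility coefficient — unit upward force at B: δ_{BB} = L³/(3EI) = 333.3/EI.
The prop prevents deflection at B: R_B = δ_0/δ_{BB} = 17412/333.3 = 52.24 kN.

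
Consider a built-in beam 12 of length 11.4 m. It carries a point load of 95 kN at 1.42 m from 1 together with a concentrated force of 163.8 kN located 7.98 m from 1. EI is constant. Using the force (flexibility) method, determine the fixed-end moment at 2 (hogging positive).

M_2 = 289.2 kN·m

Release both end moments; the primary structure is a simply-supported span 12 with redundants M_1 and M_2.
End rotations of the released simple span under the applied load (×1/EI):
  at 1: point load 95 at a = 1.42: Pab(L + b)/(6LEI) = 420.8/EI
  at 2: point load 95 at a = 1.42: Pab(L + a)/(6LEI) = 252.3/EI
  at 1: point load 163.8 at a = 7.98: Pab(L + b)/(6LEI) = 968.6/EI
  at 2: point load 163.8 at a = 7.98: Pab(L + a)/(6LEI) = 1267/EI
  θ_10 = 1389/EI,  θ_20 = 1519/EI
Flexibility coefficients: a unit moment at one end gives L/(3EI) there and L/(6EI) at the far end, so f₁₁ = f₂₂ = 3.8/EI and f₁₂ = f₂₁ = 1.9/EI.
Compatibility — zero rotation at each built-in end:
  3.8 M_1 + 1.9 M_2 = 1389
  1.9 M_1 + 3.8 M_2 = 1519
Solving the pair gives M_1 = 221 kN·m and M_2 = 289.2 kN·m (hogging).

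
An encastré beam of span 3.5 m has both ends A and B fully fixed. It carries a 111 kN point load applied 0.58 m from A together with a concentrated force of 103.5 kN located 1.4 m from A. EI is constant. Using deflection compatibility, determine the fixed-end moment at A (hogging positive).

M_A = 96.97 kN·m

Take the two fixed-end moments M_A, M_B as redundants; the released structure is the simple span AB.
On the primary (simply-supported) span, the end slopes from the loading are:
  at A: point load 111 at a = 0.58: Pab(L + b)/(6LEI) = 57.47/EI
  at B: point load 111 at a = 0.58: Pab(L + a)/(6LEI) = 36.52/EI
  at A: point load 103.5 at a = 1.4: Pab(L + b)/(6LEI) = 81.14/EI
  at B: point load 103.5 at a = 1.4: Pab(L + a)/(6LEI) = 71/EI
  θ_A0 = 138.6/EI,  θ_B0 = 107.5/EI
Flexibility coefficients: a unit moment at one end gives L/(3EI) there and L/(6EI) at the far end, so f₁₁ = f₂₂ = 1.167/EI and f₁₂ = f₂₁ = 0.5833/EI.
Compatibility — zero rotation at each built-in end:
  1.167 M_A + 0.5833 M_B = 138.6
  0.5833 M_A + 1.167 M_B = 107.5
Solving the pair gives M_A = 96.97 kN·m and M_B = 43.68 kN·m (hogging).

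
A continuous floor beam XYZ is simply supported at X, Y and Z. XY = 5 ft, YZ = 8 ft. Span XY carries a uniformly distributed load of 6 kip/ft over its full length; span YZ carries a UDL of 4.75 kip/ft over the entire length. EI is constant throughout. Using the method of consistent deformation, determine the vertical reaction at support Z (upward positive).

R_Z = 15.18 kip

Insert a hinge at Y; M_Y is the redundant, and each span becomes simply supported.
Rotations at Y on the released spans (each span's end-slope, ×1/EI):
  span XY: UDL 6: wL³/(24EI) = 31.25/EI
  span YZ: UDL 4.75: wL³/(24EI) = 101.3/EI
  relative rotation θ_0 = (31.25 + 101.3)/EI = 132.6/EI
A unit hogging moment at Y produces rotation L₁/(3EI) + L₂/(3EI) = 4.333/EI.
Compatibility: M_Y·(L₁+L₂)/(3EI) = θ_0, giving M_Y = 30.6 kip·ft (hogging).
Span YZ, ΣM about Z: R_Y^{YZ}·8 = 152 + 30.6, so R_Y^{YZ} = 22.82 kip and R_Z = 38 − 22.82 = 15.18 kip.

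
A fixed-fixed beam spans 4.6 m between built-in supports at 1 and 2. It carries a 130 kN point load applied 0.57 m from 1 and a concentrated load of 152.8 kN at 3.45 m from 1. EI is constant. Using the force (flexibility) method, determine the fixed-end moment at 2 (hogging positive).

M_2 = 106.9 kN·m

Release both end moments; the primary structure is a simply-supported span 12 with redundants M_1 and M_2.
End rotations of the released simple span under the applied load (×1/EI):
  at 1: point load 130 at a = 0.57: Pab(L + b)/(6LEI) = 93.37/EI
  at 2: point load 130 at a = 0.57: Pab(L + a)/(6LEI) = 55.94/EI
  at 1: point load 152.8 at a = 3.45: Pab(L + b)/(6LEI) = 126.3/EI
  at 2: point load 152.8 at a = 3.45: Pab(L + a)/(6LEI) = 176.8/EI
  θ_10 = 219.7/EI,  θ_20 = 232.8/EI
Flexibility coefficients: a unit moment at one end gives L/(3EI) there and L/(6EI) at the far end, so f₁₁ = f₂₂ = 1.533/EI and f₁₂ = f₂₁ = 0.7667/EI.
Compatibility — zero rotation at each built-in end:
  1.533 M_1 + 0.7667 M_2 = 219.7
  0.7667 M_1 + 1.533 M_2 = 232.8
Solving the pair gives M_1 = 89.82 kN·m and M_2 = 106.9 kN·m (hogging).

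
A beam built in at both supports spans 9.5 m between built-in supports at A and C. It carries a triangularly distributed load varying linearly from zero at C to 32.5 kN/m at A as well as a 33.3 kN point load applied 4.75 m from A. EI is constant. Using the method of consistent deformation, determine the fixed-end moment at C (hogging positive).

M_C = 137.3 kN·m

Take the two fixed-end moments M_A, M_C as redundants; the released structure is the simple span AC.
On the primary (simply-supported) span, the end slopes from the loading are:
  at A: triangular load, peak 32.5: w₀L³/(45EI) = 619.2/EI
  at C: triangular load, peak 32.5: 7w₀L³/(360EI) = 541.8/EI
  at A: point load 33.3 at a = 4.75: Pab(L + b)/(6LEI) = 187.8/EI
  at C: point load 33.3 at a = 4.75: Pab(L + a)/(6LEI) = 187.8/EI
  θ_A0 = 807/EI,  θ_C0 = 729.6/EI
Flexibility coefficients: a unit moment at one end gives L/(3EI) there and L/(6EI) at the far end, so f₁₁ = f₂₂ = 3.167/EI and f₁₂ = f₂₁ = 1.583/EI.
Compatibility — zero rotation at each built-in end:
  3.167 M_A + 1.583 M_C = 807
  1.583 M_A + 3.167 M_C = 729.6
Solving the pair gives M_A = 186.2 kN·m and M_C = 137.3 kN·m (hogging).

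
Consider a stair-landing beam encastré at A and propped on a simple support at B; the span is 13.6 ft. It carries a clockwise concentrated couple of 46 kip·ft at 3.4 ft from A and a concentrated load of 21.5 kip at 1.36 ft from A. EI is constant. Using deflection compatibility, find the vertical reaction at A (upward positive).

R_A = 18.97 kip

Choose R_B as the redundant. The primary structure is the cantilever fixed at A.
Primary-structure tip deflection at B by superposition:
  clockwise couple 46 at a = 3.4: M₀a(2L − a)/(2EI) = 1861/EI
  point load 21.5 at a = 1.36: Pa²(3L − a)/(6EI) = 261.4/EI
  δ_0 = 2123/EI
Flexibility coefficient — unit upward force at B: δ_{BB} = L³/(3EI) = 838.5/EI.
The prop prevents deflection at B: R_B = δ_0/δ_{BB} = 2123/838.5 = 2.531 kip.
Vertical equilibrium: R_A = ΣP − R_B = 21.5 − 2.531 = 18.97 kip.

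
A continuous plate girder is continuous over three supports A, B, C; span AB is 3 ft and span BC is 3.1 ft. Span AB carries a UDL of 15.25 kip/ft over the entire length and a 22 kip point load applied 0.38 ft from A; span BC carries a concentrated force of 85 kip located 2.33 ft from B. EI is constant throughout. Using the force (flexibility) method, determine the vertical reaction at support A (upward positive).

Take M_B as the redundant. Released structure: two simple spans AB and BC with a hinge at B.
Rotations at B on the released spans (each span's end-slope, ×1/EI):
  span AB: UDL 15.25: wL³/(24EI) = 17.16/EI
  span AB: point load 22 at a = 0.38: Pab(L + a)/(6LEI) = 4.113/EI
  span BC: point load 85 at a = 2.33: Pab(L + b)/(6LEI) = 31.73/EI
  relative rotation θ_0 = (21.27 + 31.73)/EI = 53/EI
A unit hogging moment at B produces rotation L₁/(3EI) + L₂/(3EI) = 2.033/EI.
Compatibility: M_B·(L₁+L₂)/(3EI) = θ_0, giving M_B = 26.06 kip·ft (hogging).
Span AB, ΣM about A with M_B applied at B: R_B^{AB}·3 = 76.98 + 26.06, so R_B^{AB} = 34.35 kip and R_A = 67.75 − 34.35 = 33.4 kip.

R_A = 33.4 kip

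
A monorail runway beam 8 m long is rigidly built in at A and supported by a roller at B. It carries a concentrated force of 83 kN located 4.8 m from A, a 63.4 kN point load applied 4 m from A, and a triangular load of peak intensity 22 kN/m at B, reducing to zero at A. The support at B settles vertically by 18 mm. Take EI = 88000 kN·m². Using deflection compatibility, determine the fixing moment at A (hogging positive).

M_A = 363 kN·m

Release the roller at B. Primary structure: cantilever fixed at A.
Downward deflection at the released point B due to the loads:
  point load 83 at a = 4.8: Pa²(3L − a)/(6EI) = 6119/EI
  point load 63.4 at a = 4: Pa²(3L − a)/(6EI) = 3381/EI
  triangular load, peak 22 at the free end: 11w₀L⁴/(120EI) = 8260/EI
  δ_0 = 17761/EI
Flexibility coefficient — unit upward force at B: δ_{BB} = L³/(3EI) = 170.7/EI.
With EI = 88000 kN·m²: δ_0 = 0.20183 m and δ_{BB} = 0.001939 m/kN.
Compatibility — the beam at B must follow the support down by 0.018 m: δ_0 − R_B·δ_{BB} = 0.018, so R_B = (0.20183 − 0.018)/0.001939 = 94.79 kN.
Moment equilibrium about A: M_A = Σ(load moments about A) − R_B·L = 1121 − 94.79×8 = 363 kN·m.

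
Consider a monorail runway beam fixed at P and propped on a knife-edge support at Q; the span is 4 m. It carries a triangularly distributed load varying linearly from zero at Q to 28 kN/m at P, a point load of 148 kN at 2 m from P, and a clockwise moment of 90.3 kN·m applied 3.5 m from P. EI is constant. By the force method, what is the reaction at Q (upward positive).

R_Q = 90.78 kN

Remove the prop at Q; the released (primary) structure is a cantilever built in at P.
Free-end deflection of the primary structure under the applied loading (downward +):
  triangular load, peak 28 at the fixed end: w₀L⁴/(30EI) = 238.9/EI
  point load 148 at a = 2: Pa²(3L − a)/(6EI) = 986.7/EI
  clockwise couple 90.3 at a = 3.5: M₀a(2L − a)/(2EI) = 711.1/EI
  δ_0 = 1937/EI
Flexibility coefficient — unit upward force at Q: δ_{QQ} = L³/(3EI) = 21.33/EI.
Compatibility at Q: δ_0 − R_Q·δ_{QQ} = 0, so R_Q = 1937/21.33 = 90.78 kN.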